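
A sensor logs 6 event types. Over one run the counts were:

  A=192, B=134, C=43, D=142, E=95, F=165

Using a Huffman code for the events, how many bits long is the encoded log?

1952

Build the Huffman tree bottom-up:
C(43) + E(95) → 138
B(134) + 138 → 272
D(142) + F(165) → 307
A(192) + 272 → 464
307 + 464 → 771
The encoded length is the sum of every internal node's weight: 138 + 272 + 307 + 464 + 771 = 1952 bits.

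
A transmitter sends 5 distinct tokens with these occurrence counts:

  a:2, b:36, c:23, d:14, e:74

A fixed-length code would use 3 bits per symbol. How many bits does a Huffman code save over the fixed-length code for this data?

Fixed-length: 3 bits × 149 symbols = 447 bits.
Huffman merges:
merge a(2) and d(14): 16
merge 16 and c(23): 39
merge b(36) and 39: 75
merge e(74) and 75: 149
Huffman total = 16 + 39 + 75 + 149 = 279 bits.
Saving = 447 − 279 = 168 bits.

168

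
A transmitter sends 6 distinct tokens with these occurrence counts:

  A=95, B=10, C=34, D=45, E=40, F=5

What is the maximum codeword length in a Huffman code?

Merge the two lowest-weight nodes at each step:
F(5) + B(10) → 15
15 + C(34) → 49
E(40) + D(45) → 85
49 + 85 → 134
A(95) + 134 → 229
The rarest symbols sit at the bottom; the longest codeword is 4 bits.

4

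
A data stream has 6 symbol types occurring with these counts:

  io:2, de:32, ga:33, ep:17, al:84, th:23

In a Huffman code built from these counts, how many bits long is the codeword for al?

Huffman merges, smallest pair first:
combine io(2), ep(17) → 19
combine 19, th(23) → 42
combine de(32), ga(33) → 65
combine 42, 65 → 107
combine al(84), 107 → 191
al sits one level below the root: a 1-bit codeword.

1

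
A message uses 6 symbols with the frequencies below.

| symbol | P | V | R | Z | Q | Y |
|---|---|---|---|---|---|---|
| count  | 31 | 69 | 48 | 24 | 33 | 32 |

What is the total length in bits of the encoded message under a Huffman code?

Merge the two smallest weights repeatedly:
merge Z(24) and P(31): 55
merge Y(32) and Q(33): 65
merge R(48) and 55: 103
merge 65 and V(69): 134
merge 103 and 134: 237
Each symbol's bit-cost is frequency × depth; summing gives 594 bits (equivalently 55 + 65 + 103 + 134 + 237).

594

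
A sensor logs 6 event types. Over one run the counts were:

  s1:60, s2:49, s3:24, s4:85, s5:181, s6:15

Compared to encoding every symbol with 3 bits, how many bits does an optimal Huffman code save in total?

Fixed-length: 3 bits × 414 symbols = 1242 bits.
Huffman merges:
s6(15) + s3(24) → 39
39 + s2(49) → 88
s1(60) + s4(85) → 145
88 + 145 → 233
s5(181) + 233 → 414
Huffman total = 39 + 88 + 145 + 233 + 414 = 919 bits.
Saving = 1242 − 919 = 323 bits.

323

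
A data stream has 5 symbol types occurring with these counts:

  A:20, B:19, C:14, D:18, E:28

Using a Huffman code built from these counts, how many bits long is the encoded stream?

230

Build the Huffman tree bottom-up:
combine C(14), D(18) → 32
combine B(19), A(20) → 39
combine E(28), 32 → 60
combine 39, 60 → 99
Total encoded bits = sum of merged weights = 32 + 39 + 60 + 99 = 230.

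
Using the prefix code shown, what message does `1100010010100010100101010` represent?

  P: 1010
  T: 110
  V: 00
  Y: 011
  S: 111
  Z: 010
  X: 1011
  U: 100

Read left to right; each codeword is recognised as soon as it completes (prefix code):
  110→T | 00→V | 100→U | 1010→P | 00→V | 1010→P | 010→Z | 1010→P
Decoded message: TVUPVPZP

TVUPVPZP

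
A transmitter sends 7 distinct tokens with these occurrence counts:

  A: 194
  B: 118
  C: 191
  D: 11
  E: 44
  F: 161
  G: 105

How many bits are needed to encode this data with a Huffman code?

Build the Huffman tree bottom-up:
combine D(11), E(44) → 55
combine 55, G(105) → 160
combine B(118), 160 → 278
combine F(161), C(191) → 352
combine A(194), 278 → 472
combine 352, 472 → 824
Each symbol's bit-cost is frequency × depth; summing gives 2141 bits (equivalently 55 + 160 + 278 + 352 + 472 + 824).

2141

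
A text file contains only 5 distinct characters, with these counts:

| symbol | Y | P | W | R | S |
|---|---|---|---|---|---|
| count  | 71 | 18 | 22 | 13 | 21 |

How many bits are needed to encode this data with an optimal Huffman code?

293

Greedily combine the two least-frequent nodes:
merge R(13) and P(18): 31
merge S(21) and W(22): 43
merge 31 and 43: 74
merge Y(71) and 74: 145
Each symbol's bit-cost is frequency × depth; summing gives 293 bits (equivalently 31 + 43 + 74 + 145).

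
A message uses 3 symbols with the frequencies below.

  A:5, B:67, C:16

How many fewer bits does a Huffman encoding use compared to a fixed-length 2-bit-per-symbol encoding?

Fixed-length: 2 bits × 88 symbols = 176 bits.
Huffman merges:
A(5) + C(16) → 21
21 + B(67) → 88
Huffman total = 21 + 88 = 109 bits.
Saving = 176 − 109 = 67 bits.

67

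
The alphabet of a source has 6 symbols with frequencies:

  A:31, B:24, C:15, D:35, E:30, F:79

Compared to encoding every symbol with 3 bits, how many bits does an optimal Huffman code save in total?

119

Fixed-length: 3 bits × 214 symbols = 642 bits.
Huffman merges:
merge C(15) and B(24): 39
merge E(30) and A(31): 61
merge D(35) and 39: 74
merge 61 and 74: 135
merge F(79) and 135: 214
Huffman total = 39 + 61 + 74 + 135 + 214 = 523 bits.
Saving = 642 − 523 = 119 bits.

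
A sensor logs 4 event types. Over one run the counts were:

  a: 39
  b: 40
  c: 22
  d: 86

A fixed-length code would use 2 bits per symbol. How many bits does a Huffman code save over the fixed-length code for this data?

Fixed-length: 2 bits × 187 symbols = 374 bits.
Huffman merges:
merge c(22) and a(39): 61
merge b(40) and 61: 101
merge d(86) and 101: 187
Huffman total = 61 + 101 + 187 = 349 bits.
Saving = 374 − 349 = 25 bits.

25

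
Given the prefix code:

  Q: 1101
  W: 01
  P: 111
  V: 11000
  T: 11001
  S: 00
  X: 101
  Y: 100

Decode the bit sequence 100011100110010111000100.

YWTYXVY

Read left to right; each codeword is recognised as soon as it completes (prefix code):
  100→Y | 01→W | 11001→T | 100→Y | 101→X | 11000→V | 100→Y
Decoded message: YWTYXVY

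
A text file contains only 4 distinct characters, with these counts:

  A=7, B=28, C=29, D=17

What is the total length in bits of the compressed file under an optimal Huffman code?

Build the Huffman tree bottom-up:
A(7) + D(17) → 24
24 + B(28) → 52
C(29) + 52 → 81
The encoded length is the sum of every internal node's weight: 24 + 52 + 81 = 157 bits.

157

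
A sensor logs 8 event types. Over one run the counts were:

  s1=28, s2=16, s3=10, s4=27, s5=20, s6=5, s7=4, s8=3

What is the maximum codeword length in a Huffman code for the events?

Merge the two lowest-weight nodes at each step:
s8(3) + s7(4) → 7
s6(5) + 7 → 12
s3(10) + 12 → 22
s2(16) + s5(20) → 36
22 + s4(27) → 49
s1(28) + 36 → 64
49 + 64 → 113
The rarest symbols sit at the bottom; the longest codeword is 5 bits.

5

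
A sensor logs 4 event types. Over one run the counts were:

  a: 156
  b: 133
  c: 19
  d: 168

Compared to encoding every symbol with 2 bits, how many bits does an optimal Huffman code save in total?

Fixed-length: 2 bits × 476 symbols = 952 bits.
Huffman merges:
merge c(19) and b(133): 152
merge 152 and a(156): 308
merge d(168) and 308: 476
Huffman total = 152 + 308 + 476 = 936 bits.
Saving = 952 − 936 = 16 bits.

16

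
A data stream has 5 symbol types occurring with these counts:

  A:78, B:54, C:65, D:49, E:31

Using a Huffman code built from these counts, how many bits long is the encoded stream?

Merge the two smallest weights repeatedly:
E(31) + D(49) → 80
B(54) + C(65) → 119
A(78) + 80 → 158
119 + 158 → 277
Each symbol's bit-cost is frequency × depth; summing gives 634 bits (equivalently 80 + 119 + 158 + 277).

634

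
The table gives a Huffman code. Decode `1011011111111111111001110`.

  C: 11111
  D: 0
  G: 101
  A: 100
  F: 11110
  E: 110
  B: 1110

Read left to right; each codeword is recognised as soon as it completes (prefix code):
  101→G | 101→G | 11111→C | 11111→C | 1110→B | 0→D | 1110→B
Decoded message: GGCCBDB

GGCCBDB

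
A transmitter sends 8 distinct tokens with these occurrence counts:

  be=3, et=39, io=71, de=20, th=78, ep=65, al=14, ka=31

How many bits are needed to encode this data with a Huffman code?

868

Build the Huffman tree bottom-up:
be(3) + al(14) → 17
17 + de(20) → 37
ka(31) + 37 → 68
et(39) + ep(65) → 104
68 + io(71) → 139
th(78) + 104 → 182
139 + 182 → 321
The encoded length is the sum of every internal node's weight: 17 + 37 + 68 + 104 + 139 + 182 + 321 = 868 bits.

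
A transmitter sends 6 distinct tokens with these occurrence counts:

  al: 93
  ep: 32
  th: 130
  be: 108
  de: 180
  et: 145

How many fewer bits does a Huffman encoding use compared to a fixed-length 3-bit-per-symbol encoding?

330

Fixed-length: 3 bits × 688 symbols = 2064 bits.
Huffman merges:
combine ep(32), al(93) → 125
combine be(108), 125 → 233
combine th(130), et(145) → 275
combine de(180), 233 → 413
combine 275, 413 → 688
Huffman total = 125 + 233 + 275 + 413 + 688 = 1734 bits.
Saving = 2064 − 1734 = 330 bits.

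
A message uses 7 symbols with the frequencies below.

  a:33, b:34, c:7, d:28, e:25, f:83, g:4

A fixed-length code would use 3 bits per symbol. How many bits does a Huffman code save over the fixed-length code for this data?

119

Fixed-length: 3 bits × 214 symbols = 642 bits.
Huffman merges:
g(4) + c(7) → 11
11 + e(25) → 36
d(28) + a(33) → 61
b(34) + 36 → 70
61 + 70 → 131
f(83) + 131 → 214
Huffman total = 11 + 36 + 61 + 70 + 131 + 214 = 523 bits.
Saving = 642 − 523 = 119 bits.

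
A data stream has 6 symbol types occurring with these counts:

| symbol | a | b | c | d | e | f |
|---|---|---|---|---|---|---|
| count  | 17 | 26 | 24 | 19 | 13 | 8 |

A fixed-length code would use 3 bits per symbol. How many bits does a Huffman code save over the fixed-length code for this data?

Fixed-length: 3 bits × 107 symbols = 321 bits.
Huffman merges:
merge f(8) and e(13): 21
merge a(17) and d(19): 36
merge 21 and c(24): 45
merge b(26) and 36: 62
merge 45 and 62: 107
Huffman total = 21 + 36 + 45 + 62 + 107 = 271 bits.
Saving = 321 − 271 = 50 bits.

50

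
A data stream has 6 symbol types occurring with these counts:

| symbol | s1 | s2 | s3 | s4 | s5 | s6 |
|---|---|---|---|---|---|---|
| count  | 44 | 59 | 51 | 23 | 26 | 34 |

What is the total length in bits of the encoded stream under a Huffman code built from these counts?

Merge the two smallest weights repeatedly:
combine s4(23), s5(26) → 49
combine s6(34), s1(44) → 78
combine 49, s3(51) → 100
combine s2(59), 78 → 137
combine 100, 137 → 237
The encoded length is the sum of every internal node's weight: 49 + 78 + 100 + 137 + 237 = 601 bits.

601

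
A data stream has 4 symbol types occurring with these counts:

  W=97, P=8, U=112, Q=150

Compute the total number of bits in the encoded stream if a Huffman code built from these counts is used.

689

Greedily combine the two least-frequent nodes:
merge P(8) and W(97): 105
merge 105 and U(112): 217
merge Q(150) and 217: 367
Each symbol's bit-cost is frequency × depth; summing gives 689 bits (equivalently 105 + 217 + 367).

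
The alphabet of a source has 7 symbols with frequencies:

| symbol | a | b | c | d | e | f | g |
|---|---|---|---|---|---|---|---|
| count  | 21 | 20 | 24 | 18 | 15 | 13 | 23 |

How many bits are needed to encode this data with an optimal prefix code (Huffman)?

378

Build the Huffman tree bottom-up:
merge f(13) and e(15): 28
merge d(18) and b(20): 38
merge a(21) and g(23): 44
merge c(24) and 28: 52
merge 38 and 44: 82
merge 52 and 82: 134
Each symbol's bit-cost is frequency × depth; summing gives 378 bits (equivalently 28 + 38 + 44 + 52 + 82 + 134).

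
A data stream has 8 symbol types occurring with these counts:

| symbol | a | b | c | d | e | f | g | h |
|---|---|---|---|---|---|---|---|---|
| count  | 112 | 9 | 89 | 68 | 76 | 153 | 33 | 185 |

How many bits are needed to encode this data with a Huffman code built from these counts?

1989

Build the Huffman tree bottom-up:
b(9) + g(33) → 42
42 + d(68) → 110
e(76) + c(89) → 165
110 + a(112) → 222
f(153) + 165 → 318
h(185) + 222 → 407
318 + 407 → 725
Each symbol's bit-cost is frequency × depth; summing gives 1989 bits (equivalently 42 + 110 + 165 + 222 + 318 + 407 + 725).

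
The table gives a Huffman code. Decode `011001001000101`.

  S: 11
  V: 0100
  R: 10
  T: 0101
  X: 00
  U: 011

Read left to right; each codeword is recognised as soon as it completes (prefix code):
  011→U | 00→X | 10→R | 0100→V | 0101→T
Decoded message: UXRVT

UXRVT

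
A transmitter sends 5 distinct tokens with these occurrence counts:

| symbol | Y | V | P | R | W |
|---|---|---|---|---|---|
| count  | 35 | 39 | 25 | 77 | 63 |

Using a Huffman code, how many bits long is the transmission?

Greedily combine the two least-frequent nodes:
P(25) + Y(35) → 60
V(39) + 60 → 99
W(63) + R(77) → 140
99 + 140 → 239
Total encoded bits = sum of merged weights = 60 + 99 + 140 + 239 = 538.

538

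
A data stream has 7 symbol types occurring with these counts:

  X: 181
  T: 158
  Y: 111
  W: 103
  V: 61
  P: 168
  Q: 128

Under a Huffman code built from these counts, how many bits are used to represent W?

4

Build the tree from the bottom:
merge V(61) and W(103): 164
merge Y(111) and Q(128): 239
merge T(158) and 164: 322
merge P(168) and X(181): 349
merge 239 and 322: 561
merge 349 and 561: 910
W's leaf is at depth 4, giving a 4-bit codeword.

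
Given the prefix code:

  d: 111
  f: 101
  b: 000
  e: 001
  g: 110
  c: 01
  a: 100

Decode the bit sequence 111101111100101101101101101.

Read left to right; each codeword is recognised as soon as it completes (prefix code):
  111→d | 101→f | 111→d | 100→a | 101→f | 101→f | 101→f | 101→f | 101→f
Decoded message: dfdafffff

dfdafffff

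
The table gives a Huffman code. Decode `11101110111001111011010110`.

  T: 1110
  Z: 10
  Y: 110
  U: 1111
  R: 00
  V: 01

Read left to right; each codeword is recognised as soon as it completes (prefix code):
  1110→T | 1110→T | 1110→T | 01→V | 1110→T | 110→Y | 10→Z | 110→Y
Decoded message: TTTVTYZY

TTTVTYZY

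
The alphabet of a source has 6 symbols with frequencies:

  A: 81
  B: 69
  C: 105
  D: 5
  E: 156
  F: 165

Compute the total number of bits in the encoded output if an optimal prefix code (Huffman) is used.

1391

Greedily combine the two least-frequent nodes:
merge D(5) and B(69): 74
merge 74 and A(81): 155
merge C(105) and 155: 260
merge E(156) and F(165): 321
merge 260 and 321: 581
Each symbol's bit-cost is frequency × depth; summing gives 1391 bits (equivalently 74 + 155 + 260 + 321 + 581).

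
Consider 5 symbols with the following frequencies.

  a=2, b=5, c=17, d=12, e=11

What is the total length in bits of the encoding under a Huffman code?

101

Build the Huffman tree bottom-up:
combine a(2), b(5) → 7
combine 7, e(11) → 18
combine d(12), c(17) → 29
combine 18, 29 → 47
Each symbol's bit-cost is frequency × depth; summing gives 101 bits (equivalently 7 + 18 + 29 + 47).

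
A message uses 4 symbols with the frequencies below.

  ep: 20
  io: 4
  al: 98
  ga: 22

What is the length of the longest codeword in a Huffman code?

3

Merge the two lowest-weight nodes at each step:
combine io(4), ep(20) → 24
combine ga(22), 24 → 46
combine 46, al(98) → 144
Maximum depth reached is 3.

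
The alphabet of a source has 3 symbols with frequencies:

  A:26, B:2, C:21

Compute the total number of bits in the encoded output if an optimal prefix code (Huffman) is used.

72

Build the Huffman tree bottom-up:
combine B(2), C(21) → 23
combine 23, A(26) → 49
Each symbol's bit-cost is frequency × depth; summing gives 72 bits (equivalently 23 + 49).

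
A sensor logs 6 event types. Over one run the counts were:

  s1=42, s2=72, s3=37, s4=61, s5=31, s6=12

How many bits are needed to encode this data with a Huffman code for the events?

632

Merge the two smallest weights repeatedly:
s6(12) + s5(31) → 43
s3(37) + s1(42) → 79
43 + s4(61) → 104
s2(72) + 79 → 151
104 + 151 → 255
Total encoded bits = sum of merged weights = 43 + 79 + 104 + 151 + 255 = 632.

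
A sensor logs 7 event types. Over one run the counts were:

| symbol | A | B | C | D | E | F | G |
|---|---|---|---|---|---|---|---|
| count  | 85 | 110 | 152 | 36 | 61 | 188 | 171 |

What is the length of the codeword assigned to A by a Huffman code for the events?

Huffman merges, smallest pair first:
merge D(36) and E(61): 97
merge A(85) and 97: 182
merge B(110) and C(152): 262
merge G(171) and 182: 353
merge F(188) and 262: 450
merge 353 and 450: 803
The subtree containing A is merged 3 times, so code length = 3.

3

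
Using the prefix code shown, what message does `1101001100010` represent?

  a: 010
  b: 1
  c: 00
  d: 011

bbadca

Read left to right; each codeword is recognised as soon as it completes (prefix code):
  1→b | 1→b | 010→a | 011→d | 00→c | 010→a
Decoded message: bbadca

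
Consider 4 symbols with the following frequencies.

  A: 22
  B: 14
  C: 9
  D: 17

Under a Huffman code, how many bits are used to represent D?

2

Repeatedly merge the two smallest:
merge C(9) and B(14): 23
merge D(17) and A(22): 39
merge 23 and 39: 62
D sits 2 levels below the root, so its codeword is 2 bits.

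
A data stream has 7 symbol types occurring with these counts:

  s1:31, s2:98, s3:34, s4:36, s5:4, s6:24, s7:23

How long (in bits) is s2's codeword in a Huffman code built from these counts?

Huffman merges, smallest pair first:
combine s5(4), s7(23) → 27
combine s6(24), 27 → 51
combine s1(31), s3(34) → 65
combine s4(36), 51 → 87
combine 65, 87 → 152
combine s2(98), 152 → 250
s2 sits one level below the root: a 1-bit codeword.

1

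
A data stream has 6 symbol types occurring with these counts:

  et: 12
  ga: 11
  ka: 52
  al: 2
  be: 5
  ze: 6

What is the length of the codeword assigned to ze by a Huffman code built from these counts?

Build the tree from the bottom:
merge al(2) and be(5): 7
merge ze(6) and 7: 13
merge ga(11) and et(12): 23
merge 13 and 23: 36
merge 36 and ka(52): 88
ze sits 3 levels below the root, so its codeword is 3 bits.

3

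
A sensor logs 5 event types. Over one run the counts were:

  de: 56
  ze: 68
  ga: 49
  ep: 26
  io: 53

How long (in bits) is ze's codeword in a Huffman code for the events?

Huffman merges, smallest pair first:
combine ep(26), ga(49) → 75
combine io(53), de(56) → 109
combine ze(68), 75 → 143
combine 109, 143 → 252
ze's leaf is at depth 2, giving a 2-bit codeword.

2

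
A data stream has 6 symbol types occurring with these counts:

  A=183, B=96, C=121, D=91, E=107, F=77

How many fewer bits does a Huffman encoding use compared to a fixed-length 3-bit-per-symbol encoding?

304

Fixed-length: 3 bits × 675 symbols = 2025 bits.
Huffman merges:
F(77) + D(91) → 168
B(96) + E(107) → 203
C(121) + 168 → 289
A(183) + 203 → 386
289 + 386 → 675
Huffman total = 168 + 203 + 289 + 386 + 675 = 1721 bits.
Saving = 2025 − 1721 = 304 bits.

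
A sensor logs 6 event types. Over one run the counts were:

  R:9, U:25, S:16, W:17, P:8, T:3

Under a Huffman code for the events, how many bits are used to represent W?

Huffman merges, smallest pair first:
combine T(3), P(8) → 11
combine R(9), 11 → 20
combine S(16), W(17) → 33
combine 20, U(25) → 45
combine 33, 45 → 78
W's leaf is at depth 2, giving a 2-bit codeword.

2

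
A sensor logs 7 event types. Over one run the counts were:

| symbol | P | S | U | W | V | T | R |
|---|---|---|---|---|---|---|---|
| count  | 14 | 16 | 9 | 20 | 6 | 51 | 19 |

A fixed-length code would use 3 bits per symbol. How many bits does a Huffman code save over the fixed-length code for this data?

58

Fixed-length: 3 bits × 135 symbols = 405 bits.
Huffman merges:
combine V(6), U(9) → 15
combine P(14), 15 → 29
combine S(16), R(19) → 35
combine W(20), 29 → 49
combine 35, 49 → 84
combine T(51), 84 → 135
Huffman total = 15 + 29 + 35 + 49 + 84 + 135 = 347 bits.
Saving = 405 − 347 = 58 bits.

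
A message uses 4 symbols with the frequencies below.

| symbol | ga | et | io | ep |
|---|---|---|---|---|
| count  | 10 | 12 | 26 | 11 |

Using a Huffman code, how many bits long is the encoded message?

Greedily combine the two least-frequent nodes:
ga(10) + ep(11) → 21
et(12) + 21 → 33
io(26) + 33 → 59
Total encoded bits = sum of merged weights = 21 + 33 + 59 = 113.

113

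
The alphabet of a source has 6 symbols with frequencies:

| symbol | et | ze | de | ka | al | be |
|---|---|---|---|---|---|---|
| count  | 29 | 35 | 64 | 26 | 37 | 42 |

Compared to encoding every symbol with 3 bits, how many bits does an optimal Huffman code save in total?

106

Fixed-length: 3 bits × 233 symbols = 699 bits.
Huffman merges:
combine ka(26), et(29) → 55
combine ze(35), al(37) → 72
combine be(42), 55 → 97
combine de(64), 72 → 136
combine 97, 136 → 233
Huffman total = 55 + 72 + 97 + 136 + 233 = 593 bits.
Saving = 699 − 593 = 106 bits.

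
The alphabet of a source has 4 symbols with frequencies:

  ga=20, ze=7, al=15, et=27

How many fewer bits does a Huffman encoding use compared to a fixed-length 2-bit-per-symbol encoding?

5

Fixed-length: 2 bits × 69 symbols = 138 bits.
Huffman merges:
ze(7) + al(15) → 22
ga(20) + 22 → 42
et(27) + 42 → 69
Huffman total = 22 + 42 + 69 = 133 bits.
Saving = 138 − 133 = 5 bits.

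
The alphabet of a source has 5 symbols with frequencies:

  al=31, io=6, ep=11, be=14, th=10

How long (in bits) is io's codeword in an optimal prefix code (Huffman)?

Huffman merges, smallest pair first:
io(6) + th(10) → 16
ep(11) + be(14) → 25
16 + 25 → 41
al(31) + 41 → 72
io sits 3 levels below the root, so its codeword is 3 bits.

3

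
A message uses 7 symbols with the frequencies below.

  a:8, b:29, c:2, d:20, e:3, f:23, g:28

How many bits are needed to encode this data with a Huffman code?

277

Greedily combine the two least-frequent nodes:
c(2) + e(3) → 5
5 + a(8) → 13
13 + d(20) → 33
f(23) + g(28) → 51
b(29) + 33 → 62
51 + 62 → 113
Each symbol's bit-cost is frequency × depth; summing gives 277 bits (equivalently 5 + 13 + 33 + 51 + 62 + 113).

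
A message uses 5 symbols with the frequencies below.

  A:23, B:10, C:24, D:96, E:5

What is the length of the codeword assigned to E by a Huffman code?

Repeatedly merge the two smallest:
merge E(5) and B(10): 15
merge 15 and A(23): 38
merge C(24) and 38: 62
merge 62 and D(96): 158
E sits 4 levels below the root, so its codeword is 4 bits.

4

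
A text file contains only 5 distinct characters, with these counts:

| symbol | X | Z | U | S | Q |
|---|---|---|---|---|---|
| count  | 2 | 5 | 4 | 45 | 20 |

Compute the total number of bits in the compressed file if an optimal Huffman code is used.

Build the Huffman tree bottom-up:
merge X(2) and U(4): 6
merge Z(5) and 6: 11
merge 11 and Q(20): 31
merge 31 and S(45): 76
Each symbol's bit-cost is frequency × depth; summing gives 124 bits (equivalently 6 + 11 + 31 + 76).

124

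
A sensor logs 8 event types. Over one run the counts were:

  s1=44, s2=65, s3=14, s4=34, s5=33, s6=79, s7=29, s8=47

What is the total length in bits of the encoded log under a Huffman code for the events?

999

Greedily combine the two least-frequent nodes:
merge s3(14) and s7(29): 43
merge s5(33) and s4(34): 67
merge 43 and s1(44): 87
merge s8(47) and s2(65): 112
merge 67 and s6(79): 146
merge 87 and 112: 199
merge 146 and 199: 345
Each symbol's bit-cost is frequency × depth; summing gives 999 bits (equivalently 43 + 67 + 87 + 112 + 146 + 199 + 345).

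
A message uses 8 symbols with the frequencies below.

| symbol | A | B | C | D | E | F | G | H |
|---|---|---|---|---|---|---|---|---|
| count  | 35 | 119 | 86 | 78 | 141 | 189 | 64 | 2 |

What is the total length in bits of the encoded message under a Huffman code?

1950

Merge the two smallest weights repeatedly:
merge H(2) and A(35): 37
merge 37 and G(64): 101
merge D(78) and C(86): 164
merge 101 and B(119): 220
merge E(141) and 164: 305
merge F(189) and 220: 409
merge 305 and 409: 714
The encoded length is the sum of every internal node's weight: 37 + 101 + 164 + 220 + 305 + 409 + 714 = 1950 bits.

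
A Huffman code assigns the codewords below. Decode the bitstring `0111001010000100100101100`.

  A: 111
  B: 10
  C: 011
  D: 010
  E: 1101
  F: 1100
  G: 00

CBDBGDDDF

Read left to right; each codeword is recognised as soon as it completes (prefix code):
  011→C | 10→B | 010→D | 10→B | 00→G | 010→D | 010→D | 010→D | 1100→F
Decoded message: CBDBGDDDF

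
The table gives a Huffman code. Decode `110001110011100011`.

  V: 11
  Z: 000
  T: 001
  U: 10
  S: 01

VZVUSVZV

Read left to right; each codeword is recognised as soon as it completes (prefix code):
  11→V | 000→Z | 11→V | 10→U | 01→S | 11→V | 000→Z | 11→V
Decoded message: VZVUSVZV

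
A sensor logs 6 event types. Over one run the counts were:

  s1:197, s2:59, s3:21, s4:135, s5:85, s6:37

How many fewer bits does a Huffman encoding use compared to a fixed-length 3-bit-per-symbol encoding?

Fixed-length: 3 bits × 534 symbols = 1602 bits.
Huffman merges:
merge s3(21) and s6(37): 58
merge 58 and s2(59): 117
merge s5(85) and 117: 202
merge s4(135) and s1(197): 332
merge 202 and 332: 534
Huffman total = 58 + 117 + 202 + 332 + 534 = 1243 bits.
Saving = 1602 − 1243 = 359 bits.

359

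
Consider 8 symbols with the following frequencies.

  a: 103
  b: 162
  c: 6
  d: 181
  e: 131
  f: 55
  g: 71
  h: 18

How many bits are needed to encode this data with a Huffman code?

Greedily combine the two least-frequent nodes:
merge c(6) and h(18): 24
merge 24 and f(55): 79
merge g(71) and 79: 150
merge a(103) and e(131): 234
merge 150 and b(162): 312
merge d(181) and 234: 415
merge 312 and 415: 727
The encoded length is the sum of every internal node's weight: 24 + 79 + 150 + 234 + 312 + 415 + 727 = 1941 bits.

1941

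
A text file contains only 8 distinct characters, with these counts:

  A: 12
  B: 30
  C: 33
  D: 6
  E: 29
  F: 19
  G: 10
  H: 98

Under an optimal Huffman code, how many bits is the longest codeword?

Merge the two lowest-weight nodes at each step:
combine D(6), G(10) → 16
combine A(12), 16 → 28
combine F(19), 28 → 47
combine E(29), B(30) → 59
combine C(33), 47 → 80
combine 59, 80 → 139
combine H(98), 139 → 237
Maximum depth reached is 6.

6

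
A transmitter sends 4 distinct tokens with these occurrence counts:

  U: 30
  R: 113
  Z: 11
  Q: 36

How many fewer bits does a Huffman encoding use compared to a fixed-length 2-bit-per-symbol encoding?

Fixed-length: 2 bits × 190 symbols = 380 bits.
Huffman merges:
Z(11) + U(30) → 41
Q(36) + 41 → 77
77 + R(113) → 190
Huffman total = 41 + 77 + 190 = 308 bits.
Saving = 380 − 308 = 72 bits.

72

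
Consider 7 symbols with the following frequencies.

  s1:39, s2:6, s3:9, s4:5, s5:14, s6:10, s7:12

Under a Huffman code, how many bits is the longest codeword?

Merge the two lowest-weight nodes at each step:
s4(5) + s2(6) → 11
s3(9) + s6(10) → 19
11 + s7(12) → 23
s5(14) + 19 → 33
23 + 33 → 56
s1(39) + 56 → 95
Maximum depth reached is 4.

4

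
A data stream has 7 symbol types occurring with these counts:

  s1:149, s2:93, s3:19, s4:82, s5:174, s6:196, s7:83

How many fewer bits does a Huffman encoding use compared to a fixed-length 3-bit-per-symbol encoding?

Fixed-length: 3 bits × 796 symbols = 2388 bits.
Huffman merges:
merge s3(19) and s4(82): 101
merge s7(83) and s2(93): 176
merge 101 and s1(149): 250
merge s5(174) and 176: 350
merge s6(196) and 250: 446
merge 350 and 446: 796
Huffman total = 101 + 176 + 250 + 350 + 446 + 796 = 2119 bits.
Saving = 2388 − 2119 = 269 bits.

269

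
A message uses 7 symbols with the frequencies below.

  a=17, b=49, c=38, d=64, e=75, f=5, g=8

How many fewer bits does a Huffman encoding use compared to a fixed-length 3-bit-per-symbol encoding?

Fixed-length: 3 bits × 256 symbols = 768 bits.
Huffman merges:
merge f(5) and g(8): 13
merge 13 and a(17): 30
merge 30 and c(38): 68
merge b(49) and d(64): 113
merge 68 and e(75): 143
merge 113 and 143: 256
Huffman total = 13 + 30 + 68 + 113 + 143 + 256 = 623 bits.
Saving = 768 − 623 = 145 bits.

145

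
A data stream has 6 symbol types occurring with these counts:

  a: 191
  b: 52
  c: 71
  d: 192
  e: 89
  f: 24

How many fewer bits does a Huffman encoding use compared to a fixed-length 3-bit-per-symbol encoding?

396

Fixed-length: 3 bits × 619 symbols = 1857 bits.
Huffman merges:
merge f(24) and b(52): 76
merge c(71) and 76: 147
merge e(89) and 147: 236
merge a(191) and d(192): 383
merge 236 and 383: 619
Huffman total = 76 + 147 + 236 + 383 + 619 = 1461 bits.
Saving = 1857 − 1461 = 396 bits.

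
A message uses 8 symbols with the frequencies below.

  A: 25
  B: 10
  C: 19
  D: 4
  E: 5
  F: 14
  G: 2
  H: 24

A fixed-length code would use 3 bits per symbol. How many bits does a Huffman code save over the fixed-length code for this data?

Fixed-length: 3 bits × 103 symbols = 309 bits.
Huffman merges:
G(2) + D(4) → 6
E(5) + 6 → 11
B(10) + 11 → 21
F(14) + C(19) → 33
21 + H(24) → 45
A(25) + 33 → 58
45 + 58 → 103
Huffman total = 6 + 11 + 21 + 33 + 45 + 58 + 103 = 277 bits.
Saving = 309 − 277 = 32 bits.

32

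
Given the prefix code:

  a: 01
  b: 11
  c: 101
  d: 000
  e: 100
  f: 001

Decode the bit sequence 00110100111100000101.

fcfbedc

Read left to right; each codeword is recognised as soon as it completes (prefix code):
  001→f | 101→c | 001→f | 11→b | 100→e | 000→d | 101→c
Decoded message: fcfbedc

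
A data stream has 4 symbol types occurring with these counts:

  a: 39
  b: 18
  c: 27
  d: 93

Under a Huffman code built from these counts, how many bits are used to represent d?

1

Huffman merges, smallest pair first:
combine b(18), c(27) → 45
combine a(39), 45 → 84
combine 84, d(93) → 177
d is a child of the root — depth 1, so its codeword is a single bit.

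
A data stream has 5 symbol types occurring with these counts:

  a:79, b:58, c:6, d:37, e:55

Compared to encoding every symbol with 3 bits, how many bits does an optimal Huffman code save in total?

Fixed-length: 3 bits × 235 symbols = 705 bits.
Huffman merges:
combine c(6), d(37) → 43
combine 43, e(55) → 98
combine b(58), a(79) → 137
combine 98, 137 → 235
Huffman total = 43 + 98 + 137 + 235 = 513 bits.
Saving = 705 − 513 = 192 bits.

192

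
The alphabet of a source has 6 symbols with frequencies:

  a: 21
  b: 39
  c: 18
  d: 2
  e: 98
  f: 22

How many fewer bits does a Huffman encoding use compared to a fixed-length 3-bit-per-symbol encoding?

176

Fixed-length: 3 bits × 200 symbols = 600 bits.
Huffman merges:
combine d(2), c(18) → 20
combine 20, a(21) → 41
combine f(22), b(39) → 61
combine 41, 61 → 102
combine e(98), 102 → 200
Huffman total = 20 + 41 + 61 + 102 + 200 = 424 bits.
Saving = 600 − 424 = 176 bits.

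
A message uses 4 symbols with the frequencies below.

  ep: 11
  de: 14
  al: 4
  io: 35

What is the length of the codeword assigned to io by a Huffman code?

1

Huffman merges, smallest pair first:
merge al(4) and ep(11): 15
merge de(14) and 15: 29
merge 29 and io(35): 64
io sits one level below the root: a 1-bit codeword.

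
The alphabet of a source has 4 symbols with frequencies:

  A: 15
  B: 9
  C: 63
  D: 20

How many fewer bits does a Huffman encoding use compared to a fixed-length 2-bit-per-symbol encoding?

Fixed-length: 2 bits × 107 symbols = 214 bits.
Huffman merges:
merge B(9) and A(15): 24
merge D(20) and 24: 44
merge 44 and C(63): 107
Huffman total = 24 + 44 + 107 = 175 bits.
Saving = 214 − 175 = 39 bits.

39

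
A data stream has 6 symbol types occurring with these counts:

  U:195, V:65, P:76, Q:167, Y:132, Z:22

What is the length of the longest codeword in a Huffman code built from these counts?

Merge the two lowest-weight nodes at each step:
merge Z(22) and V(65): 87
merge P(76) and 87: 163
merge Y(132) and 163: 295
merge Q(167) and U(195): 362
merge 295 and 362: 657
The first pair merged (Z, V) ends up deepest, at depth 4.

4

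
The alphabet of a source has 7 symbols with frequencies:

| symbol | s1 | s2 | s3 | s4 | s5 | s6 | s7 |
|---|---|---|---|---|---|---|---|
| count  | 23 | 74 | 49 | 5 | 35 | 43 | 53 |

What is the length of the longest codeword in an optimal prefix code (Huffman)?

4

Merge the two lowest-weight nodes at each step:
combine s4(5), s1(23) → 28
combine 28, s5(35) → 63
combine s6(43), s3(49) → 92
combine s7(53), 63 → 116
combine s2(74), 92 → 166
combine 116, 166 → 282
The rarest symbols sit at the bottom; the longest codeword is 4 bits.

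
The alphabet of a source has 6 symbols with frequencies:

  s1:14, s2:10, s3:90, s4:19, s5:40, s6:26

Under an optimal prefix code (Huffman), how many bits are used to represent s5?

Build the tree from the bottom:
combine s2(10), s1(14) → 24
combine s4(19), 24 → 43
combine s6(26), s5(40) → 66
combine 43, 66 → 109
combine s3(90), 109 → 199
s5's leaf is at depth 3, giving a 3-bit codeword.

3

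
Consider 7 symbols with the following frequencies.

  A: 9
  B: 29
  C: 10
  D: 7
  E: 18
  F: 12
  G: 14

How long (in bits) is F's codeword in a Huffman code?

3

Repeatedly merge the two smallest:
combine D(7), A(9) → 16
combine C(10), F(12) → 22
combine G(14), 16 → 30
combine E(18), 22 → 40
combine B(29), 30 → 59
combine 40, 59 → 99
F's leaf is at depth 3, giving a 3-bit codeword.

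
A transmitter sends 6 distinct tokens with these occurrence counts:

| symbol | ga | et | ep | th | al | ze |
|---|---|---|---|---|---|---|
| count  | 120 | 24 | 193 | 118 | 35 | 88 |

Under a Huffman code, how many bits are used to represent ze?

3

Huffman merges, smallest pair first:
merge et(24) and al(35): 59
merge 59 and ze(88): 147
merge th(118) and ga(120): 238
merge 147 and ep(193): 340
merge 238 and 340: 578
The subtree containing ze is merged 3 times, so code length = 3.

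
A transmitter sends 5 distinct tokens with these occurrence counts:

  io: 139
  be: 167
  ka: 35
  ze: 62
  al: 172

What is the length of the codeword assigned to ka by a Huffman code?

3

Build the tree from the bottom:
merge ka(35) and ze(62): 97
merge 97 and io(139): 236
merge be(167) and al(172): 339
merge 236 and 339: 575
ka sits 3 levels below the root, so its codeword is 3 bits.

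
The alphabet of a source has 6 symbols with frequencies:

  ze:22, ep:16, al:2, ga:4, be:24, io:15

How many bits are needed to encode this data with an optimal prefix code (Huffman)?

Build the Huffman tree bottom-up:
al(2) + ga(4) → 6
6 + io(15) → 21
ep(16) + 21 → 37
ze(22) + be(24) → 46
37 + 46 → 83
Total encoded bits = sum of merged weights = 6 + 21 + 37 + 46 + 83 = 193.

193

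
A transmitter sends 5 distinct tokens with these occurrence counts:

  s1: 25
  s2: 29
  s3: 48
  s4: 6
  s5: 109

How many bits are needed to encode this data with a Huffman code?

Build the Huffman tree bottom-up:
merge s4(6) and s1(25): 31
merge s2(29) and 31: 60
merge s3(48) and 60: 108
merge 108 and s5(109): 217
The encoded length is the sum of every internal node's weight: 31 + 60 + 108 + 217 = 416 bits.

416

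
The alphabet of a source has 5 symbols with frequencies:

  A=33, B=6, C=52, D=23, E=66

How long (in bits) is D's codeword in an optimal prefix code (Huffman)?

Build the tree from the bottom:
merge B(6) and D(23): 29
merge 29 and A(33): 62
merge C(52) and 62: 114
merge E(66) and 114: 180
The subtree containing D is merged 4 times, so code length = 4.

4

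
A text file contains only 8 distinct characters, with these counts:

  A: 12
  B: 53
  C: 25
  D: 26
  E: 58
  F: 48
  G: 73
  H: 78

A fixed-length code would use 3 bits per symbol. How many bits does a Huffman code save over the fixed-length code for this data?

51

Fixed-length: 3 bits × 373 symbols = 1119 bits.
Huffman merges:
combine A(12), C(25) → 37
combine D(26), 37 → 63
combine F(48), B(53) → 101
combine E(58), 63 → 121
combine G(73), H(78) → 151
combine 101, 121 → 222
combine 151, 222 → 373
Huffman total = 37 + 63 + 101 + 121 + 151 + 222 + 373 = 1068 bits.
Saving = 1119 − 1068 = 51 bits.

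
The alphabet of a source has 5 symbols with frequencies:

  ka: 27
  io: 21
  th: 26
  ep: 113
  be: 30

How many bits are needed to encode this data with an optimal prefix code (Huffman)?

Merge the two smallest weights repeatedly:
io(21) + th(26) → 47
ka(27) + be(30) → 57
47 + 57 → 104
104 + ep(113) → 217
Each symbol's bit-cost is frequency × depth; summing gives 425 bits (equivalently 47 + 57 + 104 + 217).

425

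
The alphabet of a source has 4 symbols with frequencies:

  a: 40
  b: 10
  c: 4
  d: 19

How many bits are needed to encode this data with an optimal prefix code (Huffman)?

120

Merge the two smallest weights repeatedly:
c(4) + b(10) → 14
14 + d(19) → 33
33 + a(40) → 73
Each symbol's bit-cost is frequency × depth; summing gives 120 bits (equivalently 14 + 33 + 73).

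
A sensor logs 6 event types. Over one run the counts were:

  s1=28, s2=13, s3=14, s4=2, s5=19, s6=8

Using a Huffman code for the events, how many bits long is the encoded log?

201

Merge the two smallest weights repeatedly:
merge s4(2) and s6(8): 10
merge 10 and s2(13): 23
merge s3(14) and s5(19): 33
merge 23 and s1(28): 51
merge 33 and 51: 84
The encoded length is the sum of every internal node's weight: 10 + 23 + 33 + 51 + 84 = 201 bits.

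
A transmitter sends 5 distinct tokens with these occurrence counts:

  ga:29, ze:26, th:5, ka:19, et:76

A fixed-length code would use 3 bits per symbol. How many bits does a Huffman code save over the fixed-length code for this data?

157

Fixed-length: 3 bits × 155 symbols = 465 bits.
Huffman merges:
combine th(5), ka(19) → 24
combine 24, ze(26) → 50
combine ga(29), 50 → 79
combine et(76), 79 → 155
Huffman total = 24 + 50 + 79 + 155 = 308 bits.
Saving = 465 − 308 = 157 bits.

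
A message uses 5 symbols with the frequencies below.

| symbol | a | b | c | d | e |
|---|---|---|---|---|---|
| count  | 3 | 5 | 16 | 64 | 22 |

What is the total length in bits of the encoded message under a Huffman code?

Greedily combine the two least-frequent nodes:
merge a(3) and b(5): 8
merge 8 and c(16): 24
merge e(22) and 24: 46
merge 46 and d(64): 110
Total encoded bits = sum of merged weights = 8 + 24 + 46 + 110 = 188.

188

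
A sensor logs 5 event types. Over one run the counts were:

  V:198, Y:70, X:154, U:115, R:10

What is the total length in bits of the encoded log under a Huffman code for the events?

1171

Merge the two smallest weights repeatedly:
merge R(10) and Y(70): 80
merge 80 and U(115): 195
merge X(154) and 195: 349
merge V(198) and 349: 547
Total encoded bits = sum of merged weights = 80 + 195 + 349 + 547 = 1171.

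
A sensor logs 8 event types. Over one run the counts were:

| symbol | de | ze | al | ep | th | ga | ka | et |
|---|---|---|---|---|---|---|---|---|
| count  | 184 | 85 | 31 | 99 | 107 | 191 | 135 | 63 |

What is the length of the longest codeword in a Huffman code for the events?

5

Merge the two lowest-weight nodes at each step:
al(31) + et(63) → 94
ze(85) + 94 → 179
ep(99) + th(107) → 206
ka(135) + 179 → 314
de(184) + ga(191) → 375
206 + 314 → 520
375 + 520 → 895
Maximum depth reached is 5.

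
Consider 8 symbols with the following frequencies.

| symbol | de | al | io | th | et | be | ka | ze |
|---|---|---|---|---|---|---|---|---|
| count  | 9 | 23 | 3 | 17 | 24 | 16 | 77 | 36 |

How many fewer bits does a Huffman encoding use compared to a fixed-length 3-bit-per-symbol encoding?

74

Fixed-length: 3 bits × 205 symbols = 615 bits.
Huffman merges:
io(3) + de(9) → 12
12 + be(16) → 28
th(17) + al(23) → 40
et(24) + 28 → 52
ze(36) + 40 → 76
52 + 76 → 128
ka(77) + 128 → 205
Huffman total = 12 + 28 + 40 + 52 + 76 + 128 + 205 = 541 bits.
Saving = 615 − 541 = 74 bits.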